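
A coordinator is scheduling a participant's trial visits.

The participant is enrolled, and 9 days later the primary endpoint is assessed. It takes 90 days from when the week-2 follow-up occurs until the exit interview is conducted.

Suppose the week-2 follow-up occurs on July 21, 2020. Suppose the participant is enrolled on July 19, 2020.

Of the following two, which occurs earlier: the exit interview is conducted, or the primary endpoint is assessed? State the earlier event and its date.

The week-2 follow-up occurs: Jul 21, 2020.
The exit interview is conducted: Jul 21, 2020 + 90 days = Oct 19, 2020.
The participant is enrolled: Jul 19, 2020.
The primary endpoint is assessed: Jul 19, 2020 + 9 days = Jul 28, 2020.
Comparing: the exit interview is conducted on Oct 19, 2020 vs the primary endpoint is assessed on Jul 28, 2020. Earlier: the primary endpoint is assessed.

The primary endpoint is assessed — July 28, 2020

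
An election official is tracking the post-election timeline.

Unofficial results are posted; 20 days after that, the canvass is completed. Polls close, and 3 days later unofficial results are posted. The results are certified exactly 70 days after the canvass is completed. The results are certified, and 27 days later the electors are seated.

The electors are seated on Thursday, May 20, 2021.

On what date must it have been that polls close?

The electors are seated: May 20, 2021.
The results are certified: May 20, 2021 − 27 days = Apr 23, 2021.
The canvass is completed: Apr 23, 2021 − 70 days = Feb 12, 2021.
Unofficial results are posted: Feb 12, 2021 − 20 days = Jan 23, 2021.
Polls close: Jan 23, 2021 − 3 days = Jan 20, 2021.

Wednesday, January 20, 2021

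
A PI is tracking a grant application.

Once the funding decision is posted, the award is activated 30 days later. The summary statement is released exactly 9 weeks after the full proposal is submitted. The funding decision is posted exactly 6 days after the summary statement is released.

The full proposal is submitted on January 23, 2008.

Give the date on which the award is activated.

May 1, 2008

The full proposal is submitted: Jan 23, 2008.
The summary statement is released: Jan 23, 2008 + 9 weeks = Mar 26, 2008.
The funding decision is posted: Mar 26, 2008 + 6 days = Apr 1, 2008.
The award is activated: Apr 1, 2008 + 30 days = May 1, 2008.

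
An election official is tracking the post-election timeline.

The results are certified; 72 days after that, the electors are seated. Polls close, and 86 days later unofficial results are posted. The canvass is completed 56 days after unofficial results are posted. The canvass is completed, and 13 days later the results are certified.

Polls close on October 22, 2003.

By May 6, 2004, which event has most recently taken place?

Polls close: Oct 22, 2003.
Unofficial results are posted: Oct 22, 2003 + 86 days = Jan 16, 2004.
The canvass is completed: Jan 16, 2004 + 56 days = Mar 12, 2004.
The results are certified: Mar 12, 2004 + 13 days = Mar 25, 2004.
The electors are seated: Mar 25, 2004 + 72 days = Jun 5, 2004.
May 6, 2004 falls between when the results are certified (Mar 25, 2004) and when the electors are seated (Jun 5, 2004).

The results are certified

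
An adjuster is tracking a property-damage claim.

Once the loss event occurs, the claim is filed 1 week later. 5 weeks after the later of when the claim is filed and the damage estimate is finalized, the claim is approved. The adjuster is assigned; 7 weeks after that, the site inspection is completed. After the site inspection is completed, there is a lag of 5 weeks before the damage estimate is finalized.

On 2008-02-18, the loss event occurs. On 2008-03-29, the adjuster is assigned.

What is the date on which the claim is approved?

2008-07-26

The loss event occurs: Feb 18, 2008.
The claim is filed: Feb 18, 2008 + 1 week = Feb 25, 2008.
The adjuster is assigned: Mar 29, 2008.
The site inspection is completed: Mar 29, 2008 + 7 weeks = May 17, 2008.
The damage estimate is finalized: May 17, 2008 + 5 weeks = Jun 21, 2008.
Both prerequisites met — the claim is filed (Feb 25, 2008), the damage estimate is finalized (Jun 21, 2008); the later is Jun 21, 2008.
The claim is approved: Jun 21, 2008 + 5 weeks = Jul 26, 2008.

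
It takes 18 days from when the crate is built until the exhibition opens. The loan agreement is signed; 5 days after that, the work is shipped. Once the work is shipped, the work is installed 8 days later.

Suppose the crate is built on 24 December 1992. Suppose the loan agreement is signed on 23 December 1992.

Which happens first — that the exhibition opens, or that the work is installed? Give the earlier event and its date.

The work is installed — 5 January 1993

The crate is built: Dec 24, 1992.
The exhibition opens: Dec 24, 1992 + 18 days = Jan 11, 1993.
The loan agreement is signed: Dec 23, 1992.
The work is shipped: Dec 23, 1992 + 5 days = Dec 28, 1992.
The work is installed: Dec 28, 1992 + 8 days = Jan 5, 1993.
Comparing: the exhibition opens on Jan 11, 1993 vs the work is installed on Jan 5, 1993. Earlier: the work is installed.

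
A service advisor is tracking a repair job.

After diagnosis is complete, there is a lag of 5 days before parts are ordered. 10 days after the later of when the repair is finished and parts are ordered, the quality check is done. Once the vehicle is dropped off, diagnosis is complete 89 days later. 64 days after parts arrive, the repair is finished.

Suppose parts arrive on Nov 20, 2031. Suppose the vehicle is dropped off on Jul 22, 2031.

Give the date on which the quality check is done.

Parts arrive: Nov 20, 2031.
The repair is finished: Nov 20, 2031 + 64 days = Jan 23, 2032.
The vehicle is dropped off: Jul 22, 2031.
Diagnosis is complete: Jul 22, 2031 + 89 days = Oct 19, 2031.
Parts are ordered: Oct 19, 2031 + 5 days = Oct 24, 2031.
Both prerequisites met — the repair is finished (Jan 23, 2032), parts are ordered (Oct 24, 2031); the later is Jan 23, 2032.
The quality check is done: Jan 23, 2032 + 10 days = Feb 2, 2032.

Feb 2, 2032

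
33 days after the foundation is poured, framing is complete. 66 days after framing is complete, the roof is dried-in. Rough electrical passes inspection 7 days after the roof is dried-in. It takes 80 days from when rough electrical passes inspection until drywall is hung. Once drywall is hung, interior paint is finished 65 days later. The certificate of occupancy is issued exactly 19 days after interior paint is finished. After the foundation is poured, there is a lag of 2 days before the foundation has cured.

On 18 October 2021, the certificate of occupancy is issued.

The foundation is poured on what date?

21 January 2021

The certificate of occupancy is issued: Oct 18, 2021.
Interior paint is finished: Oct 18, 2021 − 19 days = Sep 29, 2021.
Drywall is hung: Sep 29, 2021 − 65 days = Jul 26, 2021.
Rough electrical passes inspection: Jul 26, 2021 − 80 days = May 7, 2021.
The roof is dried-in: May 7, 2021 − 7 days = Apr 30, 2021.
Framing is complete: Apr 30, 2021 − 66 days = Feb 23, 2021.
The foundation is poured: Feb 23, 2021 − 33 days = Jan 21, 2021.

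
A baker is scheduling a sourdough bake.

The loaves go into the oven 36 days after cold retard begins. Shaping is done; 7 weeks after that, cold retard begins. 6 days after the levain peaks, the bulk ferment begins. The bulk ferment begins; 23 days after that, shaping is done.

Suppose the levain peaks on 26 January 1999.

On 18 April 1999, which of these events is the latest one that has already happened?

Cold retard begins

The levain peaks: Jan 26, 1999.
The bulk ferment begins: Jan 26, 1999 + 6 days = Feb 1, 1999.
Shaping is done: Feb 1, 1999 + 23 days = Feb 24, 1999.
Cold retard begins: Feb 24, 1999 + 7 weeks = Apr 14, 1999.
The loaves go into the oven: Apr 14, 1999 + 36 days = May 20, 1999.
Apr 18, 1999 falls between when cold retard begins (Apr 14, 1999) and when the loaves go into the oven (May 20, 1999).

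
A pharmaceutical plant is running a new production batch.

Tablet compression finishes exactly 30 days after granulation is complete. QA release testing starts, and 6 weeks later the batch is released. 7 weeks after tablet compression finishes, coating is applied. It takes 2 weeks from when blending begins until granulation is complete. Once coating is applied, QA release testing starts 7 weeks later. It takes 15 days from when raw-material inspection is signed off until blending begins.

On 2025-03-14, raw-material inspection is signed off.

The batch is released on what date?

2025-09-29

Raw-material inspection is signed off: Mar 14, 2025.
Blending begins: Mar 14, 2025 + 15 days = Mar 29, 2025.
Granulation is complete: Mar 29, 2025 + 2 weeks = Apr 12, 2025.
Tablet compression finishes: Apr 12, 2025 + 30 days = May 12, 2025.
Coating is applied: May 12, 2025 + 7 weeks = Jun 30, 2025.
QA release testing starts: Jun 30, 2025 + 7 weeks = Aug 18, 2025.
The batch is released: Aug 18, 2025 + 6 weeks = Sep 29, 2025.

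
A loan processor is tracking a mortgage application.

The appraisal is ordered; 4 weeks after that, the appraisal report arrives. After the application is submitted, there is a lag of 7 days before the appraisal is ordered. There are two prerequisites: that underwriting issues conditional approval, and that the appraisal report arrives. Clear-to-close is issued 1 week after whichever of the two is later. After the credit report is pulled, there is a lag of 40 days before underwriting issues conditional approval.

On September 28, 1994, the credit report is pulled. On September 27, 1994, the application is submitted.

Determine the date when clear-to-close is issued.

The credit report is pulled: Sep 28, 1994.
Underwriting issues conditional approval: Sep 28, 1994 + 40 days = Nov 7, 1994.
The application is submitted: Sep 27, 1994.
The appraisal is ordered: Sep 27, 1994 + 7 days = Oct 4, 1994.
The appraisal report arrives: Oct 4, 1994 + 4 weeks = Nov 1, 1994.
Both prerequisites met — underwriting issues conditional approval (Nov 7, 1994), the appraisal report arrives (Nov 1, 1994); the later is Nov 7, 1994.
Clear-to-close is issued: Nov 7, 1994 + 1 week = Nov 14, 1994.

November 14, 1994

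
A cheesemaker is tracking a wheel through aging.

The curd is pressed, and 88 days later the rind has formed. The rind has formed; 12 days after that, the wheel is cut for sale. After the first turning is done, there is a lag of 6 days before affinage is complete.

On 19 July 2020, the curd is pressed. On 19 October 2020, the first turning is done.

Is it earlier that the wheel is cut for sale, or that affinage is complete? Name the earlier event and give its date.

The curd is pressed: Jul 19, 2020.
The rind has formed: Jul 19, 2020 + 88 days = Oct 15, 2020.
The wheel is cut for sale: Oct 15, 2020 + 12 days = Oct 27, 2020.
The first turning is done: Oct 19, 2020.
Affinage is complete: Oct 19, 2020 + 6 days = Oct 25, 2020.
Comparing: the wheel is cut for sale on Oct 27, 2020 vs affinage is complete on Oct 25, 2020. Earlier: affinage is complete.

Affinage is complete — 25 October 2020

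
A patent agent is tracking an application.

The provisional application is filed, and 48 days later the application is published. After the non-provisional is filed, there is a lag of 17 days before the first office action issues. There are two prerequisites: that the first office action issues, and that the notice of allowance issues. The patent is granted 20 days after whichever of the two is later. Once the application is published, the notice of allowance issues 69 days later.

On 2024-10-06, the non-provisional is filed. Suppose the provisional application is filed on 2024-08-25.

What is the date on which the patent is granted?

2025-01-09

The non-provisional is filed: Oct 6, 2024.
The first office action issues: Oct 6, 2024 + 17 days = Oct 23, 2024.
The provisional application is filed: Aug 25, 2024.
The application is published: Aug 25, 2024 + 48 days = Oct 12, 2024.
The notice of allowance issues: Oct 12, 2024 + 69 days = Dec 20, 2024.
Both prerequisites met — the first office action issues (Oct 23, 2024), the notice of allowance issues (Dec 20, 2024); the later is Dec 20, 2024.
The patent is granted: Dec 20, 2024 + 20 days = Jan 9, 2025.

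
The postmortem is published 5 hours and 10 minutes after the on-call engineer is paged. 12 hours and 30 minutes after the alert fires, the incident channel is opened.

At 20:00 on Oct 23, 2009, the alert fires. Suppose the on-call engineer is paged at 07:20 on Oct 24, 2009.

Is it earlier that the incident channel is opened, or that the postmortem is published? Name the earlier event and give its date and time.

The incident channel is opened — 08:30 on Oct 24, 2009

The alert fires: 20:00 Oct 23, 2009.
The incident channel is opened: 20:00 Oct 23, 2009 + 12h30m = 08:30 Oct 24, 2009.
The on-call engineer is paged: 07:20 Oct 24, 2009.
The postmortem is published: 07:20 Oct 24, 2009 + 5h10m = 12:30 Oct 24, 2009.
Comparing: the incident channel is opened at 08:30 Oct 24, 2009 vs the postmortem is published at 12:30 Oct 24, 2009. Earlier: the incident channel is opened.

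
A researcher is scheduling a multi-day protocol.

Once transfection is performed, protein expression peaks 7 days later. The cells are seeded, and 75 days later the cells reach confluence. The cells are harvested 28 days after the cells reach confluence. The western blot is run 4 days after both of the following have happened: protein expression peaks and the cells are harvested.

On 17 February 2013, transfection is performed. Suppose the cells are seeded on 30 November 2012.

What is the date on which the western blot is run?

Transfection is performed: Feb 17, 2013.
Protein expression peaks: Feb 17, 2013 + 7 days = Feb 24, 2013.
The cells are seeded: Nov 30, 2012.
The cells reach confluence: Nov 30, 2012 + 75 days = Feb 13, 2013.
The cells are harvested: Feb 13, 2013 + 28 days = Mar 13, 2013.
Both prerequisites met — protein expression peaks (Feb 24, 2013), the cells are harvested (Mar 13, 2013); the later is Mar 13, 2013.
The western blot is run: Mar 13, 2013 + 4 days = Mar 17, 2013.

17 March 2013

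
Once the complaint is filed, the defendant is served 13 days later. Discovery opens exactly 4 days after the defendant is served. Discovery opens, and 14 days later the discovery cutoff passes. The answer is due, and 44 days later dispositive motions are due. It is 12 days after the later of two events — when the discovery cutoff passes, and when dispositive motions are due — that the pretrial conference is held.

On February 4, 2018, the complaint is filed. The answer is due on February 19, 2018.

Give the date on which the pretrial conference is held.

The complaint is filed: Feb 4, 2018.
The defendant is served: Feb 4, 2018 + 13 days = Feb 17, 2018.
Discovery opens: Feb 17, 2018 + 4 days = Feb 21, 2018.
The discovery cutoff passes: Feb 21, 2018 + 14 days = Mar 7, 2018.
The answer is due: Feb 19, 2018.
Dispositive motions are due: Feb 19, 2018 + 44 days = Apr 4, 2018.
Both prerequisites met — the discovery cutoff passes (Mar 7, 2018), dispositive motions are due (Apr 4, 2018); the later is Apr 4, 2018.
The pretrial conference is held: Apr 4, 2018 + 12 days = Apr 16, 2018.

April 16, 2018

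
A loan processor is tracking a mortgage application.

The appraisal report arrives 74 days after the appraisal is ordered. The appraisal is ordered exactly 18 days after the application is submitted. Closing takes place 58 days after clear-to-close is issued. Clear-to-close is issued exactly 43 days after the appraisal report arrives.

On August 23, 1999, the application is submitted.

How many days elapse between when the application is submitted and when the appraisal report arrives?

92 days

Causal path: the application is submitted → the appraisal is ordered → the appraisal report arrives.
Total delay along the path: 18 + 74 = 92 days.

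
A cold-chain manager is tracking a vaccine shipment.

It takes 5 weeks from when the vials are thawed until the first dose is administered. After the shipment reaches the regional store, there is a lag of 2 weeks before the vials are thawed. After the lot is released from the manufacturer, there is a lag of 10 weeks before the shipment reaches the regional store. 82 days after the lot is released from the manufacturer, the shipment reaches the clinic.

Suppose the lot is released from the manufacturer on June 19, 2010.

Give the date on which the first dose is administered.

October 16, 2010

The lot is released from the manufacturer: Jun 19, 2010.
The shipment reaches the regional store: Jun 19, 2010 + 10 weeks = Aug 28, 2010.
The vials are thawed: Aug 28, 2010 + 2 weeks = Sep 11, 2010.
The first dose is administered: Sep 11, 2010 + 5 weeks = Oct 16, 2010.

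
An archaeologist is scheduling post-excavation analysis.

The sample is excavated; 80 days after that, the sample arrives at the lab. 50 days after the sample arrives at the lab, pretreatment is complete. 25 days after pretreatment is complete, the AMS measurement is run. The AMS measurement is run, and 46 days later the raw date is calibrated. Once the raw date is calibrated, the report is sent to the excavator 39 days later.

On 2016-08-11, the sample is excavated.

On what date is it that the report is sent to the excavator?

2017-04-08

The sample is excavated: Aug 11, 2016.
The sample arrives at the lab: Aug 11, 2016 + 80 days = Oct 30, 2016.
Pretreatment is complete: Oct 30, 2016 + 50 days = Dec 19, 2016.
The AMS measurement is run: Dec 19, 2016 + 25 days = Jan 13, 2017.
The raw date is calibrated: Jan 13, 2017 + 46 days = Feb 28, 2017.
The report is sent to the excavator: Feb 28, 2017 + 39 days = Apr 8, 2017.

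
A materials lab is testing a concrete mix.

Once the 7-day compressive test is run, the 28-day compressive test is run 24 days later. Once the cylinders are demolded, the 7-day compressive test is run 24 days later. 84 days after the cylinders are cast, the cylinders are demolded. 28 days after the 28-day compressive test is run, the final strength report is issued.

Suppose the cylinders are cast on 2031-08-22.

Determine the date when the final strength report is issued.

2032-01-29

The cylinders are cast: Aug 22, 2031.
The cylinders are demolded: Aug 22, 2031 + 84 days = Nov 14, 2031.
The 7-day compressive test is run: Nov 14, 2031 + 24 days = Dec 8, 2031.
The 28-day compressive test is run: Dec 8, 2031 + 24 days = Jan 1, 2032.
The final strength report is issued: Jan 1, 2032 + 28 days = Jan 29, 2032.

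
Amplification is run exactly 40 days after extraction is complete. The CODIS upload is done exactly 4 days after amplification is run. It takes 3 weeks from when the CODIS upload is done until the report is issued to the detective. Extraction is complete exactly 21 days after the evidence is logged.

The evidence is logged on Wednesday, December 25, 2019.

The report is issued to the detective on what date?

Friday, March 20, 2020

The evidence is logged: Dec 25, 2019.
Extraction is complete: Dec 25, 2019 + 21 days = Jan 15, 2020.
Amplification is run: Jan 15, 2020 + 40 days = Feb 24, 2020.
The CODIS upload is done: Feb 24, 2020 + 4 days = Feb 28, 2020.
The report is issued to the detective: Feb 28, 2020 + 3 weeks = Mar 20, 2020.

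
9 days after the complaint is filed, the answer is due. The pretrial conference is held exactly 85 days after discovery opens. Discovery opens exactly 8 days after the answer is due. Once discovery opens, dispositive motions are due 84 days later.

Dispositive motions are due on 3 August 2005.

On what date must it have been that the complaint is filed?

24 April 2005

Dispositive motions are due: Aug 3, 2005.
Discovery opens: Aug 3, 2005 − 84 days = May 11, 2005.
The answer is due: May 11, 2005 − 8 days = May 3, 2005.
The complaint is filed: May 3, 2005 − 9 days = Apr 24, 2005.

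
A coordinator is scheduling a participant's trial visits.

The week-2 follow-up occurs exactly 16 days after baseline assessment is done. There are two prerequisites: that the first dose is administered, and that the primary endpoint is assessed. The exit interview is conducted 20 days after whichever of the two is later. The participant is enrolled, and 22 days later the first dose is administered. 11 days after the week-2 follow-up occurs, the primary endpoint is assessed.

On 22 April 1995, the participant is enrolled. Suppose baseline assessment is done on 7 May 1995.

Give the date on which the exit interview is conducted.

The participant is enrolled: Apr 22, 1995.
The first dose is administered: Apr 22, 1995 + 22 days = May 14, 1995.
Baseline assessment is done: May 7, 1995.
The week-2 follow-up occurs: May 7, 1995 + 16 days = May 23, 1995.
The primary endpoint is assessed: May 23, 1995 + 11 days = Jun 3, 1995.
Both prerequisites met — the first dose is administered (May 14, 1995), the primary endpoint is assessed (Jun 3, 1995); the later is Jun 3, 1995.
The exit interview is conducted: Jun 3, 1995 + 20 days = Jun 23, 1995.

23 June 1995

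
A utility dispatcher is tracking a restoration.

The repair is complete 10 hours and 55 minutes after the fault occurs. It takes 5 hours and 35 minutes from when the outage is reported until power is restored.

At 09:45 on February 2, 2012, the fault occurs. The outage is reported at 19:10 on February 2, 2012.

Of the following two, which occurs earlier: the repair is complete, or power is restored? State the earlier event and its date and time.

The fault occurs: 09:45 Feb 2, 2012.
The repair is complete: 09:45 Feb 2, 2012 + 10h55m = 20:40 Feb 2, 2012.
The outage is reported: 19:10 Feb 2, 2012.
Power is restored: 19:10 Feb 2, 2012 + 5h35m = 00:45 Feb 3, 2012.
Comparing: the repair is complete at 20:40 Feb 2, 2012 vs power is restored at 00:45 Feb 3, 2012. Earlier: the repair is complete.

The repair is complete — 20:40 on February 2, 2012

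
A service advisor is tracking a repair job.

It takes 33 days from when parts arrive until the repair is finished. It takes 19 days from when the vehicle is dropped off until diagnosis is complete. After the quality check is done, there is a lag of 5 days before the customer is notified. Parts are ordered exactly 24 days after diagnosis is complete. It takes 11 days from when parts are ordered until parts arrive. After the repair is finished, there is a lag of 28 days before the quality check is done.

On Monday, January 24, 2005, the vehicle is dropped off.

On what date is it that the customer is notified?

The vehicle is dropped off: Jan 24, 2005.
Diagnosis is complete: Jan 24, 2005 + 19 days = Feb 12, 2005.
Parts are ordered: Feb 12, 2005 + 24 days = Mar 8, 2005.
Parts arrive: Mar 8, 2005 + 11 days = Mar 19, 2005.
The repair is finished: Mar 19, 2005 + 33 days = Apr 21, 2005.
The quality check is done: Apr 21, 2005 + 28 days = May 19, 2005.
The customer is notified: May 19, 2005 + 5 days = May 24, 2005.

Tuesday, May 24, 2005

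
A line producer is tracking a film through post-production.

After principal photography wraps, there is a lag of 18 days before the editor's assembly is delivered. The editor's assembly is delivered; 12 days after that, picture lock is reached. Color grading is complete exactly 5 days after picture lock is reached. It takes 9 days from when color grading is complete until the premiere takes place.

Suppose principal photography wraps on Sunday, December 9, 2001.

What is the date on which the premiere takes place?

Principal photography wraps: Dec 9, 2001.
The editor's assembly is delivered: Dec 9, 2001 + 18 days = Dec 27, 2001.
Picture lock is reached: Dec 27, 2001 + 12 days = Jan 8, 2002.
Color grading is complete: Jan 8, 2002 + 5 days = Jan 13, 2002.
The premiere takes place: Jan 13, 2002 + 9 days = Jan 22, 2002.

Tuesday, January 22, 2002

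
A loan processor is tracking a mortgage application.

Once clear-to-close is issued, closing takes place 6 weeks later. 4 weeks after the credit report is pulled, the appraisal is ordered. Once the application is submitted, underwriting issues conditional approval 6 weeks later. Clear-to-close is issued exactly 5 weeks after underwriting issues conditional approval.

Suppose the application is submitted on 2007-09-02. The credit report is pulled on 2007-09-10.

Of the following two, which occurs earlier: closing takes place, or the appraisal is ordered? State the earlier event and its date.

The application is submitted: Sep 2, 2007.
Underwriting issues conditional approval: Sep 2, 2007 + 6 weeks = Oct 14, 2007.
Clear-to-close is issued: Oct 14, 2007 + 5 weeks = Nov 18, 2007.
Closing takes place: Nov 18, 2007 + 6 weeks = Dec 30, 2007.
The credit report is pulled: Sep 10, 2007.
The appraisal is ordered: Sep 10, 2007 + 4 weeks = Oct 8, 2007.
Comparing: closing takes place on Dec 30, 2007 vs the appraisal is ordered on Oct 8, 2007. Earlier: the appraisal is ordered.

The appraisal is ordered — 2007-10-08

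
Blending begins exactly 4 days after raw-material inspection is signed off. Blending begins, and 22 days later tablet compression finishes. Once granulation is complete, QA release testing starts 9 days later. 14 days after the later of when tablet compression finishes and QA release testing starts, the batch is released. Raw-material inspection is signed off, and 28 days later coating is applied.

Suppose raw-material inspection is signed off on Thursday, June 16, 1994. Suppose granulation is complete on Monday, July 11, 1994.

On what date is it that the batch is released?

Wednesday, August 3, 1994

Raw-material inspection is signed off: Jun 16, 1994.
Blending begins: Jun 16, 1994 + 4 days = Jun 20, 1994.
Tablet compression finishes: Jun 20, 1994 + 22 days = Jul 12, 1994.
Granulation is complete: Jul 11, 1994.
QA release testing starts: Jul 11, 1994 + 9 days = Jul 20, 1994.
Both prerequisites met — tablet compression finishes (Jul 12, 1994), QA release testing starts (Jul 20, 1994); the later is Jul 20, 1994.
The batch is released: Jul 20, 1994 + 14 days = Aug 3, 1994.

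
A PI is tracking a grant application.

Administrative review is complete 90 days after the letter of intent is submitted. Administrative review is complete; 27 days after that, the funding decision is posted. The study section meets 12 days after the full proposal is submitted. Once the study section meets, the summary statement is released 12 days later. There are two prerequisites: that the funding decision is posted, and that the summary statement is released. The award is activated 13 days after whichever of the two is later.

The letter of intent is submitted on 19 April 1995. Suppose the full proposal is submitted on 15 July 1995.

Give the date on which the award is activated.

The letter of intent is submitted: Apr 19, 1995.
Administrative review is complete: Apr 19, 1995 + 90 days = Jul 18, 1995.
The funding decision is posted: Jul 18, 1995 + 27 days = Aug 14, 1995.
The full proposal is submitted: Jul 15, 1995.
The study section meets: Jul 15, 1995 + 12 days = Jul 27, 1995.
The summary statement is released: Jul 27, 1995 + 12 days = Aug 8, 1995.
Both prerequisites met — the funding decision is posted (Aug 14, 1995), the summary statement is released (Aug 8, 1995); the later is Aug 14, 1995.
The award is activated: Aug 14, 1995 + 13 days = Aug 27, 1995.

27 August 1995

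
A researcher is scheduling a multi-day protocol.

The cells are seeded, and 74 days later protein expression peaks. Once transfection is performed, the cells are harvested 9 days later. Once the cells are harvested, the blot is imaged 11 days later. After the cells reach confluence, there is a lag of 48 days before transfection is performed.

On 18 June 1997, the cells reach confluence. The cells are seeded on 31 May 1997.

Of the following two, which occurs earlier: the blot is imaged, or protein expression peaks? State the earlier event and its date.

Protein expression peaks — 13 August 1997

The cells reach confluence: Jun 18, 1997.
Transfection is performed: Jun 18, 1997 + 48 days = Aug 5, 1997.
The cells are harvested: Aug 5, 1997 + 9 days = Aug 14, 1997.
The blot is imaged: Aug 14, 1997 + 11 days = Aug 25, 1997.
The cells are seeded: May 31, 1997.
Protein expression peaks: May 31, 1997 + 74 days = Aug 13, 1997.
Comparing: the blot is imaged on Aug 25, 1997 vs protein expression peaks on Aug 13, 1997. Earlier: protein expression peaks.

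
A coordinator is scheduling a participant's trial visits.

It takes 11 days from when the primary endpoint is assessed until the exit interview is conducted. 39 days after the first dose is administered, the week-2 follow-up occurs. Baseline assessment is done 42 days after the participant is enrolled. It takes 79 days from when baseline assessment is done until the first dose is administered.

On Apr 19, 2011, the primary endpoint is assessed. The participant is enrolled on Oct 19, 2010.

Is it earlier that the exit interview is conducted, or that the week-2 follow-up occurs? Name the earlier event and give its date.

The primary endpoint is assessed: Apr 19, 2011.
The exit interview is conducted: Apr 19, 2011 + 11 days = Apr 30, 2011.
The participant is enrolled: Oct 19, 2010.
Baseline assessment is done: Oct 19, 2010 + 42 days = Nov 30, 2010.
The first dose is administered: Nov 30, 2010 + 79 days = Feb 17, 2011.
The week-2 follow-up occurs: Feb 17, 2011 + 39 days = Mar 28, 2011.
Comparing: the exit interview is conducted on Apr 30, 2011 vs the week-2 follow-up occurs on Mar 28, 2011. Earlier: the week-2 follow-up occurs.

The week-2 follow-up occurs — Mar 28, 2011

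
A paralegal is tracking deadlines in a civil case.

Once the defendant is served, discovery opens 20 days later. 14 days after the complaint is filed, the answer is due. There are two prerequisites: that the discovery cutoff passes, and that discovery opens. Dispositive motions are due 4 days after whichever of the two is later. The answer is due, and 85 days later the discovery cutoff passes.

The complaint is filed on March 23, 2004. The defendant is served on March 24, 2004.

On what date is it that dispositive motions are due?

The complaint is filed: Mar 23, 2004.
The answer is due: Mar 23, 2004 + 14 days = Apr 6, 2004.
The discovery cutoff passes: Apr 6, 2004 + 85 days = Jun 30, 2004.
The defendant is served: Mar 24, 2004.
Discovery opens: Mar 24, 2004 + 20 days = Apr 13, 2004.
Both prerequisites met — the discovery cutoff passes (Jun 30, 2004), discovery opens (Apr 13, 2004); the later is Jun 30, 2004.
Dispositive motions are due: Jun 30, 2004 + 4 days = Jul 4, 2004.

July 4, 2004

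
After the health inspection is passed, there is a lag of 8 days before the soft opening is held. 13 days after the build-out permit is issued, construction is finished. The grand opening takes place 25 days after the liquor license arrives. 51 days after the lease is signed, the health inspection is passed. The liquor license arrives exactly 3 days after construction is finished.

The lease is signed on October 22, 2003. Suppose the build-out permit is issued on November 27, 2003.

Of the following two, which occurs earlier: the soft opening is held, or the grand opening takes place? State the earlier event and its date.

The lease is signed: Oct 22, 2003.
The health inspection is passed: Oct 22, 2003 + 51 days = Dec 12, 2003.
The soft opening is held: Dec 12, 2003 + 8 days = Dec 20, 2003.
The build-out permit is issued: Nov 27, 2003.
Construction is finished: Nov 27, 2003 + 13 days = Dec 10, 2003.
The liquor license arrives: Dec 10, 2003 + 3 days = Dec 13, 2003.
The grand opening takes place: Dec 13, 2003 + 25 days = Jan 7, 2004.
Comparing: the soft opening is held on Dec 20, 2003 vs the grand opening takes place on Jan 7, 2004. Earlier: the soft opening is held.

The soft opening is held — December 20, 2003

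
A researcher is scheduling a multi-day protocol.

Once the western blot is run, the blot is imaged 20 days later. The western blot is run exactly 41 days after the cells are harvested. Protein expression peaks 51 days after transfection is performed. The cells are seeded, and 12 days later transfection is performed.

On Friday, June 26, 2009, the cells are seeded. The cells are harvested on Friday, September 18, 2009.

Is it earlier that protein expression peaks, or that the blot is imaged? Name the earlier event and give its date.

The cells are seeded: Jun 26, 2009.
Transfection is performed: Jun 26, 2009 + 12 days = Jul 8, 2009.
Protein expression peaks: Jul 8, 2009 + 51 days = Aug 28, 2009.
The cells are harvested: Sep 18, 2009.
The western blot is run: Sep 18, 2009 + 41 days = Oct 29, 2009.
The blot is imaged: Oct 29, 2009 + 20 days = Nov 18, 2009.
Comparing: protein expression peaks on Aug 28, 2009 vs the blot is imaged on Nov 18, 2009. Earlier: protein expression peaks.

Protein expression peaks — Friday, August 28, 2009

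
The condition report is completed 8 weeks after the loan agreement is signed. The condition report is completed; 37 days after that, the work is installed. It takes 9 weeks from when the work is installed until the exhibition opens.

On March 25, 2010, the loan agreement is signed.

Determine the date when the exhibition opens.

The loan agreement is signed: Mar 25, 2010.
The condition report is completed: Mar 25, 2010 + 8 weeks = May 20, 2010.
The work is installed: May 20, 2010 + 37 days = Jun 26, 2010.
The exhibition opens: Jun 26, 2010 + 9 weeks = Aug 28, 2010.

August 28, 2010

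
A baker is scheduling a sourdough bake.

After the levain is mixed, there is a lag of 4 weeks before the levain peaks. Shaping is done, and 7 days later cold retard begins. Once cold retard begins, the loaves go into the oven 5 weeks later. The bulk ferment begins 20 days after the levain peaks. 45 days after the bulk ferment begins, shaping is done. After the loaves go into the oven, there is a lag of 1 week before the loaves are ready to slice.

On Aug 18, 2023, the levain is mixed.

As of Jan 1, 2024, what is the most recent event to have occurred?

The levain is mixed: Aug 18, 2023.
The levain peaks: Aug 18, 2023 + 4 weeks = Sep 15, 2023.
The bulk ferment begins: Sep 15, 2023 + 20 days = Oct 5, 2023.
Shaping is done: Oct 5, 2023 + 45 days = Nov 19, 2023.
Cold retard begins: Nov 19, 2023 + 7 days = Nov 26, 2023.
The loaves go into the oven: Nov 26, 2023 + 5 weeks = Dec 31, 2023.
The loaves are ready to slice: Dec 31, 2023 + 1 week = Jan 7, 2024.
Jan 1, 2024 falls between when the loaves go into the oven (Dec 31, 2023) and when the loaves are ready to slice (Jan 7, 2024).

The loaves go into the oven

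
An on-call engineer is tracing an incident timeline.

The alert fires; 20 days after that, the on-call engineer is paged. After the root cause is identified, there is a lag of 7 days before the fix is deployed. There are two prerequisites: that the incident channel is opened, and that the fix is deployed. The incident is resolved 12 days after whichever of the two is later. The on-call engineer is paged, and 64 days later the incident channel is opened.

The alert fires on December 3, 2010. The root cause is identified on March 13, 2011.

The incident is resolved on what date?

The alert fires: Dec 3, 2010.
The on-call engineer is paged: Dec 3, 2010 + 20 days = Dec 23, 2010.
The incident channel is opened: Dec 23, 2010 + 64 days = Feb 25, 2011.
The root cause is identified: Mar 13, 2011.
The fix is deployed: Mar 13, 2011 + 7 days = Mar 20, 2011.
Both prerequisites met — the incident channel is opened (Feb 25, 2011), the fix is deployed (Mar 20, 2011); the later is Mar 20, 2011.
The incident is resolved: Mar 20, 2011 + 12 days = Apr 1, 2011.

April 1, 2011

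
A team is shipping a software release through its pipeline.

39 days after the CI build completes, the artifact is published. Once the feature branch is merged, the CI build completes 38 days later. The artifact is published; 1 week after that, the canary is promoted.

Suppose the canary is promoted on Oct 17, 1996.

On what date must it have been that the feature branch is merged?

Jul 25, 1996

The canary is promoted: Oct 17, 1996.
The artifact is published: Oct 17, 1996 − 1 week = Oct 10, 1996.
The CI build completes: Oct 10, 1996 − 39 days = Sep 1, 1996.
The feature branch is merged: Sep 1, 1996 − 38 days = Jul 25, 1996.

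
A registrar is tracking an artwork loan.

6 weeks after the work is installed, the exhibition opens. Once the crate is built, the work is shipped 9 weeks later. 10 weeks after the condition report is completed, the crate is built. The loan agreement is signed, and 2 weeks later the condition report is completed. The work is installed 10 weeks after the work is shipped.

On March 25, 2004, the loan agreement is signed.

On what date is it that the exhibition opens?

The loan agreement is signed: Mar 25, 2004.
The condition report is completed: Mar 25, 2004 + 2 weeks = Apr 8, 2004.
The crate is built: Apr 8, 2004 + 10 weeks = Jun 17, 2004.
The work is shipped: Jun 17, 2004 + 9 weeks = Aug 19, 2004.
The work is installed: Aug 19, 2004 + 10 weeks = Oct 28, 2004.
The exhibition opens: Oct 28, 2004 + 6 weeks = Dec 9, 2004.

December 9, 2004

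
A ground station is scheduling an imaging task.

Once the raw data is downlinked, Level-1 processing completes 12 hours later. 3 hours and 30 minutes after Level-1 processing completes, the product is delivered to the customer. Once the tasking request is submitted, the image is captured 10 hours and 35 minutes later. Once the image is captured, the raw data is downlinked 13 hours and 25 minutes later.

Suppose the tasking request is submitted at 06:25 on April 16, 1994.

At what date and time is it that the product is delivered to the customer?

21:55 on April 17, 1994

The tasking request is submitted: 06:25 Apr 16, 1994.
The image is captured: 06:25 Apr 16, 1994 + 10h35m = 17:00 Apr 16, 1994.
The raw data is downlinked: 17:00 Apr 16, 1994 + 13h25m = 06:25 Apr 17, 1994.
Level-1 processing completes: 06:25 Apr 17, 1994 + 12h = 18:25 Apr 17, 1994.
The product is delivered to the customer: 18:25 Apr 17, 1994 + 3h30m = 21:55 Apr 17, 1994.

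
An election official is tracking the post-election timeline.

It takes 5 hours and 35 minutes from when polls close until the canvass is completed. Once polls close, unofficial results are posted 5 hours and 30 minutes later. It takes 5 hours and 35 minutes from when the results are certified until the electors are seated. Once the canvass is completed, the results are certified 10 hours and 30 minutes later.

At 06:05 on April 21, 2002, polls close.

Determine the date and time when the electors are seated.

03:45 on April 22, 2002

Polls close: 06:05 Apr 21, 2002.
The canvass is completed: 06:05 Apr 21, 2002 + 5h35m = 11:40 Apr 21, 2002.
The results are certified: 11:40 Apr 21, 2002 + 10h30m = 22:10 Apr 21, 2002.
The electors are seated: 22:10 Apr 21, 2002 + 5h35m = 03:45 Apr 22, 2002.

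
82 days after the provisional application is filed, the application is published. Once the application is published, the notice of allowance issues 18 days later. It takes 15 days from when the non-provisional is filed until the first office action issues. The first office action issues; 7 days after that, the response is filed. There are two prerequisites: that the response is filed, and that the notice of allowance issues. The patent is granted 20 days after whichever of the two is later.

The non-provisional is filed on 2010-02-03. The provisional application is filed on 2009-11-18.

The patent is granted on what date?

2010-03-18

The non-provisional is filed: Feb 3, 2010.
The first office action issues: Feb 3, 2010 + 15 days = Feb 18, 2010.
The response is filed: Feb 18, 2010 + 7 days = Feb 25, 2010.
The provisional application is filed: Nov 18, 2009.
The application is published: Nov 18, 2009 + 82 days = Feb 8, 2010.
The notice of allowance issues: Feb 8, 2010 + 18 days = Feb 26, 2010.
Both prerequisites met — the response is filed (Feb 25, 2010), the notice of allowance issues (Feb 26, 2010); the later is Feb 26, 2010.
The patent is granted: Feb 26, 2010 + 20 days = Mar 18, 2010.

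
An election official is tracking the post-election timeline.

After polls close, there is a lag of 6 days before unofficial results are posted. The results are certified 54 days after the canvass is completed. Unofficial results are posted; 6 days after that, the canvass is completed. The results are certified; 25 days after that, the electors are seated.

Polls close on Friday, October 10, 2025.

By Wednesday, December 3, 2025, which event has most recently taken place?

The canvass is completed

Polls close: Oct 10, 2025.
Unofficial results are posted: Oct 10, 2025 + 6 days = Oct 16, 2025.
The canvass is completed: Oct 16, 2025 + 6 days = Oct 22, 2025.
The results are certified: Oct 22, 2025 + 54 days = Dec 15, 2025.
The electors are seated: Dec 15, 2025 + 25 days = Jan 9, 2026.
Dec 3, 2025 falls between when the canvass is completed (Oct 22, 2025) and when the results are certified (Dec 15, 2025).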